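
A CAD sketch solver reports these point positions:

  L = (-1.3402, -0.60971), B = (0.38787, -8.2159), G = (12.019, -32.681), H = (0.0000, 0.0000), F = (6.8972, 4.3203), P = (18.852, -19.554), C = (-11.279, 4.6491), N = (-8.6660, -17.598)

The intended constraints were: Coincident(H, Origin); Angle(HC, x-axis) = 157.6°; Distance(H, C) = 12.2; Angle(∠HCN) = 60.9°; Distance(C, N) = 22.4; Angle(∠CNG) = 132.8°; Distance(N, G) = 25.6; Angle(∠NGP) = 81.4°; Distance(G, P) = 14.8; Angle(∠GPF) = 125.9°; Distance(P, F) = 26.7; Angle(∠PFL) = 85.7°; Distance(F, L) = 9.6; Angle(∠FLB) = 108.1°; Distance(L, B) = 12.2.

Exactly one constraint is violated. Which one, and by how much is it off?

Distance(L, B) = 12.2 — off by 4.40.

H = (0.00, 0.00) ✓; HC at 157.6° ✓; |HC| = 12.20 ✓; ∠HCN = 60.90° ✓; |CN| = 22.40 ✓; ∠CNG = 132.8° ✓; |NG| = 25.60 ✓; ∠NGP = 81.40° ✓; |GP| = 14.80 ✓; ∠GPF = 125.9° ✓; |PF| = 26.70 ✓; ∠PFL = 85.70° ✓; |FL| = 9.600 ✓; ∠FLB = 108.1° ✓; |LB| = 7.800 ✗.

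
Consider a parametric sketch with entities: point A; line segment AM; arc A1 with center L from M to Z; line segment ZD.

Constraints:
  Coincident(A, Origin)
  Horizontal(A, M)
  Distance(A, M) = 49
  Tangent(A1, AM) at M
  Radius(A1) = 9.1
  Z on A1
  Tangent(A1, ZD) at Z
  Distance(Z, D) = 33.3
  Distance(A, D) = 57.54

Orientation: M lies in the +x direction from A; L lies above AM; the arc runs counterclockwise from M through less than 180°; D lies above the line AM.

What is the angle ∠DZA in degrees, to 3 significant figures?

71.9°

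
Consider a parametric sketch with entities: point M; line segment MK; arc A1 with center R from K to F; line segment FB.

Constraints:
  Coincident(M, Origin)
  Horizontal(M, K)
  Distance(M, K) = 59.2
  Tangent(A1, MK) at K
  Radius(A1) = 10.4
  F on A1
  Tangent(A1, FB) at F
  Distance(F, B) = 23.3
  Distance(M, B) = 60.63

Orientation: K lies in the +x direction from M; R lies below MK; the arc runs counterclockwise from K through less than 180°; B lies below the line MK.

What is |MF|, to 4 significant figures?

50.03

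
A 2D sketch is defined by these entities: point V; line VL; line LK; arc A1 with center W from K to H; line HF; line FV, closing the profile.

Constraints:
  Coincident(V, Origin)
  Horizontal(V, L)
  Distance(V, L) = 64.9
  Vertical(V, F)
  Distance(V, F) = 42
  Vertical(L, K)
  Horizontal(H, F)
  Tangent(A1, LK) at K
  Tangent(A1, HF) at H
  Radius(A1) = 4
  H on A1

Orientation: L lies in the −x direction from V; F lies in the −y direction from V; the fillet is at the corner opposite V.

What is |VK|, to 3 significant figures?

75.2

V is at the origin; V and L share the same y with |VL| = 64.9 and L on the −x side, so L = (-64.9, 0.00). V and F share the same x with |VF| = 42.0 and F on the −y side, so F = (0.00, -42.0). The virtual corner opposite V is at (-64.9, -42.0). A1 meets LK tangentially, so WK is at right angles to LK and the tangent condition forces WH to be normal to HF, with radius 4.0, so the center W sits 4.0 in from both sides at W = (-60.9, -38.0). That places the tangent points at K = (-64.9, -38.0) on LK and H = (-60.9, -42.0) on HF. Then |VK| = |K − V| = 75.2.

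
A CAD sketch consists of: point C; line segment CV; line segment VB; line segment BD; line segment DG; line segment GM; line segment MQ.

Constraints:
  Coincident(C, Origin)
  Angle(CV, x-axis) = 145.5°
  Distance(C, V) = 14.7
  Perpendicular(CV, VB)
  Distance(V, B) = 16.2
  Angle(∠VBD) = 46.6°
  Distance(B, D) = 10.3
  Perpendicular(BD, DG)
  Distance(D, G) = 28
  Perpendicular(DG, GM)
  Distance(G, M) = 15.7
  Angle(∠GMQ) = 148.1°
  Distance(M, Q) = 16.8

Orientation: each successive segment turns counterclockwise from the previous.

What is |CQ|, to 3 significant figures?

45.0

The perpendicularity gives GM at right angles to DG, so GM runs at -171°; with |GM| = 15.7, M = (-31.0, 21.8). ∠GMQ = 148.1° gives MQ at -139° from the x-axis; with |MQ| = 16.8, Q = (-43.7, 10.8). Then |CQ| = |Q − C| = 45.0.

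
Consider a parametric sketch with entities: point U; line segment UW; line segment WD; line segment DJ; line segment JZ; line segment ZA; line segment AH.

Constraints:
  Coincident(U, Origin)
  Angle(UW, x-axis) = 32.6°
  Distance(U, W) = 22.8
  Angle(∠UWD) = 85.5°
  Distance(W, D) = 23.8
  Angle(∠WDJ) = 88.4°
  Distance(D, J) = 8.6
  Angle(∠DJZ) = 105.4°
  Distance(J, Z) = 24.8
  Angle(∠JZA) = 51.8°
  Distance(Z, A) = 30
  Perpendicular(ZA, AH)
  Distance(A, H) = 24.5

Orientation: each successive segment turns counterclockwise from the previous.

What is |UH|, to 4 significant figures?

41.17

∠JZA = 51.8° gives ZA at 61.50° from the x-axis; with |ZA| = 30.0, A = (22.26, 29.48). ZA is perpendicular to AH, so AH runs at 151.5°; with |AH| = 24.5, H = (0.7331, 41.17). Then |UH| = |H − U| = 41.17.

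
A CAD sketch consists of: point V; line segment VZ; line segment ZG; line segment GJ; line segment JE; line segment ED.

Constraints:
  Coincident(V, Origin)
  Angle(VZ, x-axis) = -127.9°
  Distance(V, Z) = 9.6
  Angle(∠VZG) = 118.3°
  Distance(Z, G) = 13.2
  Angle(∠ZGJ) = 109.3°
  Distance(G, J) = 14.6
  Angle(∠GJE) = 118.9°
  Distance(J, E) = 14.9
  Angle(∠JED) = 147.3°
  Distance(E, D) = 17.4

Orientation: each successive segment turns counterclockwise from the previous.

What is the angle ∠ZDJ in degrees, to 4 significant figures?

43.09°

∠GJE = 118.9° gives JE at 65.60° from the x-axis; with |JE| = 14.9, E = (20.14, -4.938). ∠JED = 147.3° gives ED at 98.30° from the x-axis; with |ED| = 17.4, D = (17.63, 12.28). Then cos ∠ZDJ = DZ·DJ / (|DZ||DJ|), giving 43.09°.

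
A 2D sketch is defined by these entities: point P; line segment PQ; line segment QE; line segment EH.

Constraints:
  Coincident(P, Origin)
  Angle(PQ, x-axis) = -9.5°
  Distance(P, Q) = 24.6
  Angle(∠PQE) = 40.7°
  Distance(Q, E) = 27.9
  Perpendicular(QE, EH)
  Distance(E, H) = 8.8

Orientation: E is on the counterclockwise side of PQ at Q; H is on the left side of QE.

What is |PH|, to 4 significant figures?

11.75

P is at the origin; PQ runs at -9.5° with length 24.6, so Q = 24.6·(cos -9.5°, sin -9.5°) = (24.26, -4.060). ∠PQE = 40.7°, so QE runs at -9.5° + (180° − 40.7°) = 129.8° from the x-axis; with |QE| = 27.9, E = Q + 27.9·(cos 129.8°, sin 129.8°) = (6.404, 17.37). The perpendicularity gives EH at right angles to QE; with |EH| = 8.8 on the left of QE, H = E + 8.8·(-0.7683, -0.6401) = (-0.3573, 11.74). Then |PH| = |H − P| = 11.75.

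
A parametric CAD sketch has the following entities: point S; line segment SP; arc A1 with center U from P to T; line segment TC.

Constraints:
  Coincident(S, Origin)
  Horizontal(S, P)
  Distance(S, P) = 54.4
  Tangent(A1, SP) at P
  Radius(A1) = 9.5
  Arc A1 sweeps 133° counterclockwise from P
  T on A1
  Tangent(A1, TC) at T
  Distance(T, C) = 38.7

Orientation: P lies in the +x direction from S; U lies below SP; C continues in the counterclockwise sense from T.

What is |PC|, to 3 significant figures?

48.4

On A1, P sits at bearing 90° from U; a 133° counterclockwise sweep puts T at bearing 223°, so T = U + 9.5·(cos 223°, sin 223°) = (47.5, -16.0). Since A1 is tangent to TC there, UT ⟂ TC, so TC runs along (−sin 223°, cos 223°); with |TC| = 38.7, C = (73.8, -44.3). Then |PC| = |C − P| = 48.4.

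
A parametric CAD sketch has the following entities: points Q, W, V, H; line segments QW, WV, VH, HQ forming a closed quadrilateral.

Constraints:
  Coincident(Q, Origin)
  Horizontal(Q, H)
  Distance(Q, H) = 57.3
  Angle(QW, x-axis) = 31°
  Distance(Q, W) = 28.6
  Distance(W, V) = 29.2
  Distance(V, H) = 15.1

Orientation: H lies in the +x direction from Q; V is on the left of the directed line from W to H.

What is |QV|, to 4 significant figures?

55.68

Q is at the origin; Q and H share the same y with |QH| = 57.3 and H in +x, so H = (57.3, 0). QW runs at 31.0° with |QW| = 28.6, so W = (24.51, 14.73). V is determined by |WV| = 29.2 and |VH| = 15.1 together: it lies at the intersection of circle(W, 29.2) and circle(H, 15.1). With |WH| = 35.94, the foot of the radical line on WH is 26.66 from W and the perpendicular offset is √(29.2² − 26.66²) = 11.91. Taking the left-of-WH solution: V = (53.71, 14.67).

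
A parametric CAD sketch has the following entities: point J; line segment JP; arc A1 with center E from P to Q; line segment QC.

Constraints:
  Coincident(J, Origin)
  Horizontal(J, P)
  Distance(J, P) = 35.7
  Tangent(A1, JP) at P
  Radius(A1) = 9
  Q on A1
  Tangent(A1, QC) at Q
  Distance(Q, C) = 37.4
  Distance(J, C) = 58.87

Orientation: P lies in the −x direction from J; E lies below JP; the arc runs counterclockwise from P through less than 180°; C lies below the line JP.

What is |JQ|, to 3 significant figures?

45.8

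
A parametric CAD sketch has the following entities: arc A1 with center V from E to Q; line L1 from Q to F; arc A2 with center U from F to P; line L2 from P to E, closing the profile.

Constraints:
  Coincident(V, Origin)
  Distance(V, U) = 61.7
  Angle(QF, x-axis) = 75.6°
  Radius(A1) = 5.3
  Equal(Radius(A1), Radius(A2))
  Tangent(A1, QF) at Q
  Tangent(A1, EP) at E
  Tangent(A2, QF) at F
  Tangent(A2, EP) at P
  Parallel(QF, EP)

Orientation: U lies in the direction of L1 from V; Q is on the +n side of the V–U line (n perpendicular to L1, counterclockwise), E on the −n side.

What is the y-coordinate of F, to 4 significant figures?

61.08

The slot axis is L1's direction at 75.6°, so u = (cos 75.6°, sin 75.6°) = (0.2487, 0.9686) and n = (−sin 75.6°, cos 75.6°) = (-0.9686, 0.2487). V is at the origin and U lies 61.7 along u from V, so U = 61.7·u = (15.34, 59.76). Tangency of A1 to both parallel lines with radius 5.3 puts Q and E at V ± 5.3·n: Q = (-5.133, 1.318), E = (5.133, -1.318). Equal radii place F and P the same way about U: F = U + 5.3·n = (10.21, 61.08), P = U − 5.3·n = (20.48, 58.44). So F.y = 61.08.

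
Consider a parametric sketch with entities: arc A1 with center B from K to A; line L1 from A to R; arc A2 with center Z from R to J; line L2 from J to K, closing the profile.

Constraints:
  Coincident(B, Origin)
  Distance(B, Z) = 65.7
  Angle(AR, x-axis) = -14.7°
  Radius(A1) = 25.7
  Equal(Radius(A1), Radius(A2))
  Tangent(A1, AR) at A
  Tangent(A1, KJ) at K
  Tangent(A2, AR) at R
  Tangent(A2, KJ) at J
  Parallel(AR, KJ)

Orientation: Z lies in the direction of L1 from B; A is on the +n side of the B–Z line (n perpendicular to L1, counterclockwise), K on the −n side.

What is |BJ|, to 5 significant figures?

70.548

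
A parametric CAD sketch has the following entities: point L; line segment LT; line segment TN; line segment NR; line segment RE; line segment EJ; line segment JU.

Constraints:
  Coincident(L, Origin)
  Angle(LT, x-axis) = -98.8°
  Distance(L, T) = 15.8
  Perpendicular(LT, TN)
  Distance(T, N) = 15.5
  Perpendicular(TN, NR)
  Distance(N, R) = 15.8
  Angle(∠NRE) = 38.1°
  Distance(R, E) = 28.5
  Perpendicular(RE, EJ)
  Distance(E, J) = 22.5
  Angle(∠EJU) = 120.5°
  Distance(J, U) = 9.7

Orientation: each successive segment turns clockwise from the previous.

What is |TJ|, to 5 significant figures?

25.782

L is at the origin; LT runs at -98.8° with length 15.8, so T = (-2.4172, -15.614). LT ⟂ TN, so TN runs at 171.20°; with |TN| = 15.5, N = (-17.735, -13.243). TN is perpendicular to NR, so NR runs at 81.200°; with |NR| = 15.8, R = (-15.318, 2.3713). ∠NRE = 38.1° gives RE at -60.700° from the x-axis; with |RE| = 28.5, E = (-1.3701, -22.483). RE ⟂ EJ, so EJ runs at -150.70°; with |EJ| = 22.5, J = (-20.992, -33.494). Then |TJ| = |J − T| = 25.782.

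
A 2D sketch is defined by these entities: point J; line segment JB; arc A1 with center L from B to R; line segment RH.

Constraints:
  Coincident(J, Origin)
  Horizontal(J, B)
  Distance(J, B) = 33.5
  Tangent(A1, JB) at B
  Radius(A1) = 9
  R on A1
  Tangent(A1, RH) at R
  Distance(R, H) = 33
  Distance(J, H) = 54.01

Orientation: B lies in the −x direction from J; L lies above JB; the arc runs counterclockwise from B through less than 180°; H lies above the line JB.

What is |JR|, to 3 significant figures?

27.1

J is at the origin; J and B share the same y with |JB| = 33.5 and B on the −x side, so B = (-33.5, 0.00). Since A1 is tangent to JB there, LB ⟂ JB, so L = B + (0, 9) = (-33.5, 9.00). Since LR ⟂ RH (tangency), |LH| = √(9.0² + 33.0²) = 34.2 regardless of where R sits on A1. So H lies on both circle(J, 54.01) and circle(L, 34.2); the above-JB intersection is H = (-32.4, 43.2). R is the foot of the tangent from H: R = (-24.7, 11.1).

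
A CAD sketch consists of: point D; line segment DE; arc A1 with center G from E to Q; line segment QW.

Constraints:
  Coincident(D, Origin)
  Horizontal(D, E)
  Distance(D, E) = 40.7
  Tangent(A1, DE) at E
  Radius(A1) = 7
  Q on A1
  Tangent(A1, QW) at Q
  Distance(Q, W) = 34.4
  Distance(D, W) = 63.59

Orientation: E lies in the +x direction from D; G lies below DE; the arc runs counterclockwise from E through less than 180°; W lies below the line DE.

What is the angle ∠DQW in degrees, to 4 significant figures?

130.2°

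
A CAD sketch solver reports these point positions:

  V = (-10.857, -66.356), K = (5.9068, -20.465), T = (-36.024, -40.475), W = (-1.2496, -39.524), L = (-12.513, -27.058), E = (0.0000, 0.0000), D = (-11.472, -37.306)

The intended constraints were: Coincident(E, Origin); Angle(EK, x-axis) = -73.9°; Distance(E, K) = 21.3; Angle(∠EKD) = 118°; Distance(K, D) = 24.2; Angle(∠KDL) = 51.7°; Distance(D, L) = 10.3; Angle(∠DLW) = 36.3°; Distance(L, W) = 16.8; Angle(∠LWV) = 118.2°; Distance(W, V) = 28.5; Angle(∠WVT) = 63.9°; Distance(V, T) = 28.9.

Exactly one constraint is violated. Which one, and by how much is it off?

Distance(V, T) = 28.9 — off by 7.20.

E = (0.00, 0.00) ✓; EK at -73.90° ✓; |EK| = 21.30 ✓; ∠EKD = 118.0° ✓; |KD| = 24.20 ✓; ∠KDL = 51.70° ✓; |DL| = 10.30 ✓; ∠DLW = 36.30° ✓; |LW| = 16.80 ✓; ∠LWV = 118.2° ✓; |WV| = 28.50 ✓; ∠WVT = 63.90° ✓; |VT| = 36.10 ✗.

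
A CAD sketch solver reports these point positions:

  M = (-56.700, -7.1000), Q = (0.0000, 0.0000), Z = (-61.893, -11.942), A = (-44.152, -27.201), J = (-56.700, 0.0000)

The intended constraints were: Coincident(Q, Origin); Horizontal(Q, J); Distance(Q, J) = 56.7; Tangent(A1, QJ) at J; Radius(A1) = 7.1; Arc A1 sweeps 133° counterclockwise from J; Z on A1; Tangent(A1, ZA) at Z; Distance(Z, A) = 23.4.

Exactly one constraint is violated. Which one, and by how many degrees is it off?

Tangent(A1, ZA) at Z — off by 6.30°.

Q = (0.00, 0.00) ✓; Q.y = 0.00, J.y = 0.00 ✓; |QJ| = 56.70 ✓; ∠(MJ, JQ) = 90.00° ✓; |MJ| = 7.100 ✓; bearing(M→Z) − bearing(M→J) = 133.0° ✓; |MZ| = 7.100 ✓; ∠(MZ, ZA) = 83.70° ✗; |ZA| = 23.40 ✓.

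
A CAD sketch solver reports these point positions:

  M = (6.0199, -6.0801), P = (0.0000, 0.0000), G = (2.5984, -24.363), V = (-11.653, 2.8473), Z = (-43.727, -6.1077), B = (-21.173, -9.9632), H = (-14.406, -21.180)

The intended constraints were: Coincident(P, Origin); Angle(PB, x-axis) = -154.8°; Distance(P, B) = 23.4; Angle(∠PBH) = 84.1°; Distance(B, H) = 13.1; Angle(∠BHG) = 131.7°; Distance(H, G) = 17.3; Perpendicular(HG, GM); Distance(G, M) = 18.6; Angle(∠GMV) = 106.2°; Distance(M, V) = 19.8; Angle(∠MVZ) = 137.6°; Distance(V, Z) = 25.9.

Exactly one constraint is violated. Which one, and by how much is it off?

Distance(V, Z) = 25.9 — off by 7.40.

P = (0.00, 0.00) ✓; PB at -154.8° ✓; |PB| = 23.40 ✓; ∠PBH = 84.10° ✓; |BH| = 13.10 ✓; ∠BHG = 131.7° ✓; |HG| = 17.30 ✓; ∠(HG, GM) = 90.00° ✓; |GM| = 18.60 ✓; ∠GMV = 106.2° ✓; |MV| = 19.80 ✓; ∠MVZ = 137.6° ✓; |VZ| = 33.30 ✗.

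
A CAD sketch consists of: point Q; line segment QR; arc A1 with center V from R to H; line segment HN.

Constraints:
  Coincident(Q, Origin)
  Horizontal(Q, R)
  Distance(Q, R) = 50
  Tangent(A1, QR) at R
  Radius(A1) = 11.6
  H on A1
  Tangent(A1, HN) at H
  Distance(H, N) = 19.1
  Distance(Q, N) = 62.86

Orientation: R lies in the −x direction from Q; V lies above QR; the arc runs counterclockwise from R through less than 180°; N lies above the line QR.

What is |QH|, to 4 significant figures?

45.15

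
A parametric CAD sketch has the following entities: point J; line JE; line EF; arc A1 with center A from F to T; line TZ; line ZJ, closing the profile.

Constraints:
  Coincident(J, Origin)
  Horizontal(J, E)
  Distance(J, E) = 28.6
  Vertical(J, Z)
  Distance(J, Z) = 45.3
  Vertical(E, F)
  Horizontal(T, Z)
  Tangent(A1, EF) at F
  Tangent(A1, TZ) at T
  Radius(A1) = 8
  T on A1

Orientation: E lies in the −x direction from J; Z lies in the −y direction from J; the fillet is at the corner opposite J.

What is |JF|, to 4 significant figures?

47.00

J is at the origin; JE is horizontal with |JE| = 28.6 and E on the −x side, so E = (-28.60, 0.000). JZ is vertical with |JZ| = 45.3 and Z on the −y side, so Z = (0.000, -45.30). The virtual corner opposite J is at (-28.60, -45.30). Tangency of A1 to EF means the radius AF is perpendicular to EF and A1 meets TZ tangentially, so AT is at right angles to TZ, with radius 8.0, so the center A sits 8.0 in from both sides at A = (-20.60, -37.30). That places the tangent points at F = (-28.60, -37.30) on EF and T = (-20.60, -45.30) on TZ. Then |JF| = |F − J| = 47.00.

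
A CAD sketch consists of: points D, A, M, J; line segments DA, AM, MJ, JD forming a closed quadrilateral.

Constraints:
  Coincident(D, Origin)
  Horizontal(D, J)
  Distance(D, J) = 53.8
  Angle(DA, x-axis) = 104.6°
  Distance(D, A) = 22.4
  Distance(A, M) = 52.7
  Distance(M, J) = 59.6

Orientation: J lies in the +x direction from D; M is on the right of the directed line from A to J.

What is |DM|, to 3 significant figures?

30.5

D is at the origin; D and J share the same y with |DJ| = 53.8 and J in +x, so J = (53.8, 0). DA runs at 104.6° with |DA| = 22.4, so A = (-5.65, 21.7). M is determined by |AM| = 52.7 and |MJ| = 59.6 together: it lies at the intersection of circle(A, 52.7) and circle(J, 59.6). With |AJ| = 63.3, the foot of the radical line on AJ is 25.5 from A and the perpendicular offset is √(52.7² − 25.5²) = 46.1. Taking the right-of-AJ solution: M = (2.53, -30.4).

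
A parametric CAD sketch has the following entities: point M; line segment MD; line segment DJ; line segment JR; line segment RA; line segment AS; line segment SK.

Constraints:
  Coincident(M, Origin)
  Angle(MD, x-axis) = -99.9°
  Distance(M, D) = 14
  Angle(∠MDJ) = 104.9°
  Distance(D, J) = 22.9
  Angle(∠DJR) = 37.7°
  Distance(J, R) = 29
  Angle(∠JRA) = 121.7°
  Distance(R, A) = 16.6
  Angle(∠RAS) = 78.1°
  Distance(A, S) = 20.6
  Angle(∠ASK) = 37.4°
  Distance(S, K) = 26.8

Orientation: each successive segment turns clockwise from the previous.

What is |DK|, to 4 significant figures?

21.34

M is at the origin; MD runs at -99.9° with length 14.0, so D = (-2.407, -13.79). ∠MDJ = 104.9° gives DJ at -175.0° from the x-axis; with |DJ| = 22.9, J = (-25.22, -15.79). ∠DJR = 37.7° gives JR at 42.70° from the x-axis; with |JR| = 29.0, R = (-3.907, 3.879). ∠JRA = 121.7° gives RA at -15.60° from the x-axis; with |RA| = 16.6, A = (12.08, -0.5848). ∠RAS = 78.1° gives AS at -117.5° from the x-axis; with |AS| = 20.6, S = (2.569, -18.86). ∠ASK = 37.4° gives SK at 99.90° from the x-axis; with |SK| = 26.8, K = (-2.039, 7.544). Then |DK| = |K − D| = 21.34.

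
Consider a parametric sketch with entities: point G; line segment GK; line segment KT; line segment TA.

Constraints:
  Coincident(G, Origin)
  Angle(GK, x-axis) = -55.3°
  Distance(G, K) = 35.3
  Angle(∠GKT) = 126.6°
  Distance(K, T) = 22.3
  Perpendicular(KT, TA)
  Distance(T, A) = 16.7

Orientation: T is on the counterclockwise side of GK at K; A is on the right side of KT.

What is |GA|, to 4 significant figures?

62.51

G is at the origin; GK runs at -55.3° with length 35.3, so K = 35.3·(cos -55.3°, sin -55.3°) = (20.10, -29.02). ∠GKT = 126.6°, so KT runs at -55.3° + (180° − 126.6°) = -1.900° from the x-axis; with |KT| = 22.3, T = K + 22.3·(cos -1.900°, sin -1.900°) = (42.38, -29.76). KT ⟂ TA; with |TA| = 16.7 on the right of KT, A = T + 16.7·(-0.03316, -0.9995) = (41.83, -46.45). Then |GA| = |A − G| = 62.51.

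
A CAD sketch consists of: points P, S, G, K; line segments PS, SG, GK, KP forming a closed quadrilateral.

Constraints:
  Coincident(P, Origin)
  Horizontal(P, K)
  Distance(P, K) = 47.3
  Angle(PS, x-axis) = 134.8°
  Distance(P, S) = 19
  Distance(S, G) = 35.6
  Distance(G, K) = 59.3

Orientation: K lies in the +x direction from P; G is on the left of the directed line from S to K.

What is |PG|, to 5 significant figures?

43.505

P is at the origin; PK is horizontal with |PK| = 47.3 and K in +x, so K = (47.3, 0). PS runs at 134.8° with |PS| = 19.0, so S = (-13.388, 13.482). G is determined by |SG| = 35.6 and |GK| = 59.3 together: it lies at the intersection of circle(S, 35.6) and circle(K, 59.3). With |SK| = 62.168, the foot of the radical line on SK is 12.994 from S and the perpendicular offset is √(35.6² − 12.994²) = 33.144. Taking the left-of-SK solution: G = (6.4848, 43.019).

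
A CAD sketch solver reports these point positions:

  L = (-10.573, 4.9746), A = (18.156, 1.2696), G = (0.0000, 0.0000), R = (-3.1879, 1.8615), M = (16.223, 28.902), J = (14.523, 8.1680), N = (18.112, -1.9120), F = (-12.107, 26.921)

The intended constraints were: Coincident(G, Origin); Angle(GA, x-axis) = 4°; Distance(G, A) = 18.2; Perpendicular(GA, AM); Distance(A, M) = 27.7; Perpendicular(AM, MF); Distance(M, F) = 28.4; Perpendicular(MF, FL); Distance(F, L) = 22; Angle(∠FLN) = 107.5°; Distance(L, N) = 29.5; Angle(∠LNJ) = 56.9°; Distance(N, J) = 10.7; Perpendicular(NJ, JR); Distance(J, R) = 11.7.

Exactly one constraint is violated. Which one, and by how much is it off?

Distance(J, R) = 11.7 — off by 7.10.

G = (0.00, 0.00) ✓; GA at 4.000° ✓; |GA| = 18.20 ✓; ∠(GA, AM) = 90.00° ✓; |AM| = 27.70 ✓; ∠(AM, MF) = 90.00° ✓; |MF| = 28.40 ✓; ∠(MF, FL) = 90.00° ✓; |FL| = 22.00 ✓; ∠FLN = 107.5° ✓; |LN| = 29.50 ✓; ∠LNJ = 56.90° ✓; |NJ| = 10.70 ✓; ∠(NJ, JR) = 90.00° ✓; |JR| = 18.80 ✗.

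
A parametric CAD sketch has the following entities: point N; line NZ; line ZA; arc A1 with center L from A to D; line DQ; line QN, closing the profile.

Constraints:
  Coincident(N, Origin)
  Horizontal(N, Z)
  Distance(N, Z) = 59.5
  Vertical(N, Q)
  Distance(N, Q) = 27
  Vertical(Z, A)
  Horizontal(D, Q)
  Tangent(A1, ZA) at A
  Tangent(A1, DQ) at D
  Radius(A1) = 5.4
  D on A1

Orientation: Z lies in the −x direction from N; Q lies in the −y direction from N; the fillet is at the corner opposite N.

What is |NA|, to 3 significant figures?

63.3

N is at the origin; N and Z share the same y with |NZ| = 59.5 and Z on the −x side, so Z = (-59.5, 0.00). NQ is vertical with |NQ| = 27.0 and Q on the −y side, so Q = (0.00, -27.0). The virtual corner opposite N is at (-59.5, -27.0). Since A1 is tangent to ZA there, LA ⟂ ZA and tangency of A1 to DQ means the radius LD is perpendicular to DQ, with radius 5.4, so the center L sits 5.4 in from both sides at L = (-54.1, -21.6). That places the tangent points at A = (-59.5, -21.6) on ZA and D = (-54.1, -27.0) on DQ. Then |NA| = |A − N| = 63.3.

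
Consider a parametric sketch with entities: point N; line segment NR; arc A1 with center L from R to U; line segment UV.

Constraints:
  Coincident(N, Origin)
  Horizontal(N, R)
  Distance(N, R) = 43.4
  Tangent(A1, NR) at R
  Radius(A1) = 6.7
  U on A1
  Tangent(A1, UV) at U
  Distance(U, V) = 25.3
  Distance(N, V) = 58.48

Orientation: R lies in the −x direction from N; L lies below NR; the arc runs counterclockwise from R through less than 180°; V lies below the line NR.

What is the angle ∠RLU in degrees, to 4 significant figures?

93.07°

Checks: |LU| = 6.700 ✓; ∠(LU, UV) = 90.00° ✓; |UV| = 25.30 ✓; |NV| = 58.48 ✓.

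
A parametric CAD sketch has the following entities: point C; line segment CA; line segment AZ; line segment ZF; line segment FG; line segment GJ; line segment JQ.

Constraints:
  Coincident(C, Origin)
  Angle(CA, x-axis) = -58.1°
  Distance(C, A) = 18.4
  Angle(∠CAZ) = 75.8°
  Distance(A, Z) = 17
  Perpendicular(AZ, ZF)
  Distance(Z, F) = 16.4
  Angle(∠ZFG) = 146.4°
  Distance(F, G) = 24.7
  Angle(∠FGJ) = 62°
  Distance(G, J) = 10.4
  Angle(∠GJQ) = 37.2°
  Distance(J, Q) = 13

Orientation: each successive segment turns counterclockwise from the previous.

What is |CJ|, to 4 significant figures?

11.72

C is at the origin; CA runs at -58.1° with length 18.4, so A = (9.723, -15.62). ∠CAZ = 75.8° gives AZ at 46.10° from the x-axis; with |AZ| = 17.0, Z = (21.51, -3.372). AZ ⟂ ZF, so ZF runs at 136.1°; with |ZF| = 16.4, F = (9.694, 8.000). ∠ZFG = 146.4° gives FG at 169.7° from the x-axis; with |FG| = 24.7, G = (-14.61, 12.42). ∠FGJ = 62.0° gives GJ at -72.30° from the x-axis; with |GJ| = 10.4, J = (-11.45, 2.509). Then |CJ| = |J − C| = 11.72.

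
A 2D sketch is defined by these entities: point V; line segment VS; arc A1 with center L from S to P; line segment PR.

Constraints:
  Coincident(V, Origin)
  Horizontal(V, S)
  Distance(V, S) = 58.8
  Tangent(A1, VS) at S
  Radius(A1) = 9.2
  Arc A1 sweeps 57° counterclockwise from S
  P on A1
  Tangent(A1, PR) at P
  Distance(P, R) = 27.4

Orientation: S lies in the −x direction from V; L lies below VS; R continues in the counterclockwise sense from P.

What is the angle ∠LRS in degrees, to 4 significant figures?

11.76°

V is at the origin; V and S share the same y with |VS| = 58.8 and S on the −x side, so S = (-58.80, 0.000). The tangent condition forces LS to be normal to VS, so L = S + (0, -9.2) = (-58.80, -9.200). On A1, S sits at bearing 90° from L; a 57° counterclockwise sweep puts P at bearing 147°, so P = L + 9.2·(cos 147°, sin 147°) = (-66.52, -4.189). The tangent condition forces LP to be normal to PR, so PR runs along (−sin 147°, cos 147°); with |PR| = 27.4, R = (-81.44, -27.17). Then cos ∠LRS = RL·RS / (|RL||RS|), giving 11.76°.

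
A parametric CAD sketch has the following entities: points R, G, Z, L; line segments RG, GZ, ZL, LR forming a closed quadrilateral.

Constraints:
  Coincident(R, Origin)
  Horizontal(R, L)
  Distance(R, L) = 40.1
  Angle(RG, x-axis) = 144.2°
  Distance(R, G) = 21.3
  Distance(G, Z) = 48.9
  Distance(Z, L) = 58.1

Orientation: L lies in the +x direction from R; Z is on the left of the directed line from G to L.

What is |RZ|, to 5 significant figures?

52.703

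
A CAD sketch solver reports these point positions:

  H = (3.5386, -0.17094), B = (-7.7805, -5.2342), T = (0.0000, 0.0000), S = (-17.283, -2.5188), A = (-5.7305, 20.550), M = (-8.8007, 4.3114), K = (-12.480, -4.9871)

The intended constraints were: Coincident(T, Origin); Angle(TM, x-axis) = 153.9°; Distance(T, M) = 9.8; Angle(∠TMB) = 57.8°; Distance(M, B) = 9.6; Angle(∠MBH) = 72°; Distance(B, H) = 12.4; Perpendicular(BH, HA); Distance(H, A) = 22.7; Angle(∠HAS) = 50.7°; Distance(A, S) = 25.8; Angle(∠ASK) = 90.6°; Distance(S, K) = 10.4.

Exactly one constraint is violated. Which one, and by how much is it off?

Distance(S, K) = 10.4 — off by 5.00.

T = (0.00, 0.00) ✓; TM at 153.9° ✓; |TM| = 9.800 ✓; ∠TMB = 57.80° ✓; |MB| = 9.600 ✓; ∠MBH = 72.00° ✓; |BH| = 12.40 ✓; ∠(BH, HA) = 90.00° ✓; |HA| = 22.70 ✓; ∠HAS = 50.70° ✓; |AS| = 25.80 ✓; ∠ASK = 90.60° ✓; |SK| = 5.400 ✗.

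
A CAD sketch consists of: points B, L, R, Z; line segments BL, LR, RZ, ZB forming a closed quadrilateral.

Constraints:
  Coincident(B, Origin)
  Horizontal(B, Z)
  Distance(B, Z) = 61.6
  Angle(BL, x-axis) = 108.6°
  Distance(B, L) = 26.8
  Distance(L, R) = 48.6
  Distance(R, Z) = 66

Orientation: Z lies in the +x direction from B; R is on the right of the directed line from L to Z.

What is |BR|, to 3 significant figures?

22.5

Checks: |LR| = 48.60 ✓; |RZ| = 66.00 ✓.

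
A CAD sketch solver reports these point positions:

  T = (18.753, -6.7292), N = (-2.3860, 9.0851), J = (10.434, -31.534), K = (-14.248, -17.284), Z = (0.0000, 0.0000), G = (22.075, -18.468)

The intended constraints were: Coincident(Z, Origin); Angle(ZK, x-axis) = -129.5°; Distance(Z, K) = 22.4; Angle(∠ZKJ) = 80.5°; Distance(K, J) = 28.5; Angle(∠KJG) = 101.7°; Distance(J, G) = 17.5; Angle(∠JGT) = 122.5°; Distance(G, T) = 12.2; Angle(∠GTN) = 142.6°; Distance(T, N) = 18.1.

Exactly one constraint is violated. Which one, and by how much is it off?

Distance(T, N) = 18.1 — off by 8.30.

Z = (0.00, 0.00) ✓; ZK at -129.5° ✓; |ZK| = 22.40 ✓; ∠ZKJ = 80.50° ✓; |KJ| = 28.50 ✓; ∠KJG = 101.7° ✓; |JG| = 17.50 ✓; ∠JGT = 122.5° ✓; |GT| = 12.20 ✓; ∠GTN = 142.6° ✓; |TN| = 26.40 ✗.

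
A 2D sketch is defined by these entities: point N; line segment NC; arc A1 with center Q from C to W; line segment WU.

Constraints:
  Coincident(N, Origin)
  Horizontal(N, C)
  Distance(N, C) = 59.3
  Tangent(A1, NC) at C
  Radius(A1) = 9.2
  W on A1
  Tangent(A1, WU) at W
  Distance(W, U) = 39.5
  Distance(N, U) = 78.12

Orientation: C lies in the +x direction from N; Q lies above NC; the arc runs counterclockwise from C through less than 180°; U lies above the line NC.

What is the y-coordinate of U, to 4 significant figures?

49.75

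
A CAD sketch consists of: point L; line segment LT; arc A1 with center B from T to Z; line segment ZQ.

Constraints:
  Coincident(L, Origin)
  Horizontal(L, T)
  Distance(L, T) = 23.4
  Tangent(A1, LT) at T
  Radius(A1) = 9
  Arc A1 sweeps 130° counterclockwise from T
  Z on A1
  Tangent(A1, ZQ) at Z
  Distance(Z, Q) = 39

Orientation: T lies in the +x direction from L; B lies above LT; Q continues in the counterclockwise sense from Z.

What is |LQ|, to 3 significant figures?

45.0

L is at the origin; L and T share the same y with |LT| = 23.4 and T on the +x side, so T = (23.4, 0.00). Tangency of A1 to LT means the radius BT is perpendicular to LT, so B = T + (0, 9) = (23.4, 9.00). On A1, T sits at bearing -90° from B; a 130° counterclockwise sweep puts Z at bearing 40°, so Z = B + 9.0·(cos 40°, sin 40°) = (30.3, 14.8). Since A1 is tangent to ZQ there, BZ ⟂ ZQ, so ZQ runs along (−sin 40°, cos 40°); with |ZQ| = 39.0, Q = (5.23, 44.7). Then |LQ| = |Q − L| = 45.0.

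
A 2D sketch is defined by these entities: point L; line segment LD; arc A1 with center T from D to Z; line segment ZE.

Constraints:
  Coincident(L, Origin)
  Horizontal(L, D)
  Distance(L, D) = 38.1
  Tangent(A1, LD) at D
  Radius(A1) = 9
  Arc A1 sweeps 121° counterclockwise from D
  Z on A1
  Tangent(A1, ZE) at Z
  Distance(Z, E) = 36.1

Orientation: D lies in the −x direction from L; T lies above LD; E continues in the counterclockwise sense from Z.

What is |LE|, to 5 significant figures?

66.228

L is at the origin; L and D share the same y with |LD| = 38.1 and D on the −x side, so D = (-38.100, 0.0000). Since A1 is tangent to LD there, TD ⟂ LD, so T = D + (0, 9) = (-38.100, 9.0000). On A1, D sits at bearing -90° from T; a 121° counterclockwise sweep puts Z at bearing 31°, so Z = T + 9.0·(cos 31°, sin 31°) = (-30.385, 13.635). Since A1 is tangent to ZE there, TZ ⟂ ZE, so ZE runs along (−sin 31°, cos 31°); with |ZE| = 36.1, E = (-48.978, 44.579). Then |LE| = |E − L| = 66.228.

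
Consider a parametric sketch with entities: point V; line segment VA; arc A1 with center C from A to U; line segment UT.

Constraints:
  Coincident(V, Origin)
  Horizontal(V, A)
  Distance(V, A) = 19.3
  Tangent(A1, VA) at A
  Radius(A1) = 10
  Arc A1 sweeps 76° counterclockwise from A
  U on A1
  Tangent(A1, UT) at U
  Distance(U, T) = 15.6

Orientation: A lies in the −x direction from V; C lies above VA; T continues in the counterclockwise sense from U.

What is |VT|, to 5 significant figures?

23.452

V is at the origin; V and A share the same y with |VA| = 19.3 and A on the −x side, so A = (-19.300, 0.0000). Tangency of A1 to VA means the radius CA is perpendicular to VA, so C = A + (0, 10) = (-19.300, 10.000). On A1, A sits at bearing -90° from C; a 76° counterclockwise sweep puts U at bearing -14°, so U = C + 10.0·(cos -14°, sin -14°) = (-9.5970, 7.5808). Tangency of A1 to UT means the radius CU is perpendicular to UT, so UT runs along (−sin -14°, cos -14°); with |UT| = 15.6, T = (-5.8231, 22.717). Then |VT| = |T − V| = 23.452.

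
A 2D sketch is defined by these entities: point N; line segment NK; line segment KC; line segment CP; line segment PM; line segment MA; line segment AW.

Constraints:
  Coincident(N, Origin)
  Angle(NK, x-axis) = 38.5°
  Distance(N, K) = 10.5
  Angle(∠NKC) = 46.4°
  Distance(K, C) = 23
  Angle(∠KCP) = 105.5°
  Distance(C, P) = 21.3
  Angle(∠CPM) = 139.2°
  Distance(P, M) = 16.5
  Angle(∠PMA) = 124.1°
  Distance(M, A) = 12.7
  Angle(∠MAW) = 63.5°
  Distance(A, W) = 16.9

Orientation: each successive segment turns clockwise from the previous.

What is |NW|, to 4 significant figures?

15.36

N is at the origin; NK runs at 38.5° with length 10.5, so K = (8.217, 6.536). ∠NKC = 46.4° gives KC at -95.10° from the x-axis; with |KC| = 23.0, C = (6.173, -16.37). ∠KCP = 105.5° gives CP at -169.6° from the x-axis; with |CP| = 21.3, P = (-14.78, -20.22). ∠CPM = 139.2° gives PM at 149.6° from the x-axis; with |PM| = 16.5, M = (-29.01, -11.87). ∠PMA = 124.1° gives MA at 93.70° from the x-axis; with |MA| = 12.7, A = (-29.83, 0.8055). ∠MAW = 63.5° gives AW at -22.80° from the x-axis; with |AW| = 16.9, W = (-14.25, -5.744). Then |NW| = |W − N| = 15.36.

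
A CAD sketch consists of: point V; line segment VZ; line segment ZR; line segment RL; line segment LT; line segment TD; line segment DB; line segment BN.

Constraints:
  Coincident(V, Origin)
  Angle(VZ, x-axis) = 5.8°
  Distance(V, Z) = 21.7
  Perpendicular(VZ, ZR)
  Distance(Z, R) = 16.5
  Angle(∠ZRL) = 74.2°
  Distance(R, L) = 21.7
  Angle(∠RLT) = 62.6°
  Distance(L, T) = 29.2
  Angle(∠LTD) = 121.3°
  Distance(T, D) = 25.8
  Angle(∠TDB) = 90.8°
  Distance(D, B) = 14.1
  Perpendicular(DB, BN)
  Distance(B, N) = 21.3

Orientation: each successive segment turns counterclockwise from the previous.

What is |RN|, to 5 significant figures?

12.161

V is at the origin; VZ runs at 5.8° with length 21.7, so Z = (21.589, 2.1929). The perpendicularity gives ZR at right angles to VZ, so ZR runs at 95.800°; with |ZR| = 16.5, R = (19.921, 18.608). ∠ZRL = 74.2° gives RL at -158.40° from the x-axis; with |RL| = 21.7, L = (-0.25467, 10.620). ∠RLT = 62.6° gives LT at -41.000° from the x-axis; with |LT| = 29.2, T = (21.783, -8.5368). ∠LTD = 121.3° gives TD at 17.700° from the x-axis; with |TD| = 25.8, D = (46.362, -0.69272). ∠TDB = 90.8° gives DB at 106.90° from the x-axis; with |DB| = 14.1, B = (42.263, 12.798). The perpendicularity gives BN at right angles to DB, so BN runs at -163.10°; with |BN| = 21.3, N = (21.882, 6.6064). Then |RN| = |N − R| = 12.161.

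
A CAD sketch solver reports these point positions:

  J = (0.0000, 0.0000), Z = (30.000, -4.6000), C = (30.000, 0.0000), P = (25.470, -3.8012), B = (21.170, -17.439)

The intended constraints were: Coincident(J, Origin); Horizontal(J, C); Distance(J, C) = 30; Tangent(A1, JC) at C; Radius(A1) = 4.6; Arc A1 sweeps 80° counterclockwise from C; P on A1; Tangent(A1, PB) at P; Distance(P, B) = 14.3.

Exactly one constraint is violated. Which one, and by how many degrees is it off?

Tangent(A1, PB) at P — off by 7.50°.

J = (0.00, 0.00) ✓; J.y = 0.00, C.y = 0.00 ✓; |JC| = 30.00 ✓; ∠(ZC, CJ) = 90.00° ✓; |ZC| = 4.600 ✓; bearing(Z→P) − bearing(Z→C) = 80.00° ✓; |ZP| = 4.600 ✓; ∠(ZP, PB) = 97.50° ✗; |PB| = 14.30 ✓.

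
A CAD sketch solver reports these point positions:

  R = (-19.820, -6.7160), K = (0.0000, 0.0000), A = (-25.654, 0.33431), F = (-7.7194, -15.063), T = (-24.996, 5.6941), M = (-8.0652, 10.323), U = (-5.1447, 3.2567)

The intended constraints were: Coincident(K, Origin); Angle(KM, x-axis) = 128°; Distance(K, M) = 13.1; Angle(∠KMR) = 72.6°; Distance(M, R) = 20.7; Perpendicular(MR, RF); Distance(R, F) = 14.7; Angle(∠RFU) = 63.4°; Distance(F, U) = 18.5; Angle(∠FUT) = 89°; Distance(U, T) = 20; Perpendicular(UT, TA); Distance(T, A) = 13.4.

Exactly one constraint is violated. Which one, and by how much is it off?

Distance(T, A) = 13.4 — off by 8.00.

K = (0.00, 0.00) ✓; KM at 128.0° ✓; |KM| = 13.10 ✓; ∠KMR = 72.60° ✓; |MR| = 20.70 ✓; ∠(MR, RF) = 90.00° ✓; |RF| = 14.70 ✓; ∠RFU = 63.40° ✓; |FU| = 18.50 ✓; ∠FUT = 89.00° ✓; |UT| = 20.00 ✓; ∠(UT, TA) = 90.00° ✓; |TA| = 5.400 ✗.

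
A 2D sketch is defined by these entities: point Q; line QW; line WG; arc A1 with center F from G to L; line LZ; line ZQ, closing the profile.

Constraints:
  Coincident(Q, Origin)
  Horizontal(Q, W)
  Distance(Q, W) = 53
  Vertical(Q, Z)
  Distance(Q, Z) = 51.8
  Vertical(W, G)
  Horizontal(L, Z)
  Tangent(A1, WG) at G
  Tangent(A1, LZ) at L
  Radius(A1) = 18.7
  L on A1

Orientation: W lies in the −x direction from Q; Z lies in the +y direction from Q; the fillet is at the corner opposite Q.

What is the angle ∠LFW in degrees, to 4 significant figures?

150.5°

The virtual corner opposite Q is at (-53.00, 51.80). A1 meets WG tangentially, so FG is at right angles to WG and A1 meets LZ tangentially, so FL is at right angles to LZ, with radius 18.7, so the center F sits 18.7 in from both sides at F = (-34.30, 33.10). That places the tangent points at G = (-53.00, 33.10) on WG and L = (-34.30, 51.80) on LZ. Then cos ∠LFW = FL·FW / (|FL||FW|), giving 150.5°.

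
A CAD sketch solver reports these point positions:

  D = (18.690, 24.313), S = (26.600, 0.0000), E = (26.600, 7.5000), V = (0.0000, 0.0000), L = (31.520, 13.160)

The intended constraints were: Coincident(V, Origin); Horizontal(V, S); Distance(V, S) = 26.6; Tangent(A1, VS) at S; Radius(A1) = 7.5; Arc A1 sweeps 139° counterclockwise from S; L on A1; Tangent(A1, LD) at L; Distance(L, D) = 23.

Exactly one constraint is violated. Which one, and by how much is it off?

Distance(L, D) = 23 — off by 6.00.

V = (0.00, 0.00) ✓; V.y = 0.00, S.y = 0.00 ✓; |VS| = 26.60 ✓; ∠(ES, SV) = 90.00° ✓; |ES| = 7.500 ✓; bearing(E→L) − bearing(E→S) = 139.0° ✓; |EL| = 7.499 ✓; ∠(EL, LD) = 90.00° ✓; |LD| = 17.00 ✗.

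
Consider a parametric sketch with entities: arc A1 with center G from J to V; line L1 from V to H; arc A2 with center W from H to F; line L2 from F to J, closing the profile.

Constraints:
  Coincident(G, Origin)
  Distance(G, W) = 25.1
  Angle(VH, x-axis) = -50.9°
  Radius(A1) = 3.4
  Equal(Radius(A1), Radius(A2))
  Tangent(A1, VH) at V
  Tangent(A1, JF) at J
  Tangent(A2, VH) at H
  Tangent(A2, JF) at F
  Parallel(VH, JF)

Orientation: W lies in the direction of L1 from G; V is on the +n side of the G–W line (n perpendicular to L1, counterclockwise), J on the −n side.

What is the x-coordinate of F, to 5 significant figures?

13.191

Tangency of A1 to both parallel lines with radius 3.4 puts V and J at G ± 3.4·n: V = (2.6386, 2.1443), J = (-2.6386, -2.1443). Equal radii place H and F the same way about W: H = W + 3.4·n = (18.469, -17.334), F = W − 3.4·n = (13.191, -21.623). So F.x = 13.191.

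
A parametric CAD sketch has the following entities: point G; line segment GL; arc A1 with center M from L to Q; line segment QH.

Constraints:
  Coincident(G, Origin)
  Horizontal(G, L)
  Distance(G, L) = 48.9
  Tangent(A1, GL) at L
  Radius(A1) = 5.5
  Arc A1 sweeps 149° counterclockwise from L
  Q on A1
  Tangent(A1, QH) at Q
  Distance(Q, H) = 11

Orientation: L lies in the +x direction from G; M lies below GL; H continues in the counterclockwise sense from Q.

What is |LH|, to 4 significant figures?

17.20

G is at the origin; G and L share the same y with |GL| = 48.9 and L on the +x side, so L = (48.90, 0.000). A1 meets GL tangentially, so ML is at right angles to GL, so M = L + (0, -5.5) = (48.90, -5.500). On A1, L sits at bearing 90° from M; a 149° counterclockwise sweep puts Q at bearing 239°, so Q = M + 5.5·(cos 239°, sin 239°) = (46.07, -10.21). A1 meets QH tangentially, so MQ is at right angles to QH, so QH runs along (−sin 239°, cos 239°); with |QH| = 11.0, H = (55.50, -15.88). Then |LH| = |H − L| = 17.20.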